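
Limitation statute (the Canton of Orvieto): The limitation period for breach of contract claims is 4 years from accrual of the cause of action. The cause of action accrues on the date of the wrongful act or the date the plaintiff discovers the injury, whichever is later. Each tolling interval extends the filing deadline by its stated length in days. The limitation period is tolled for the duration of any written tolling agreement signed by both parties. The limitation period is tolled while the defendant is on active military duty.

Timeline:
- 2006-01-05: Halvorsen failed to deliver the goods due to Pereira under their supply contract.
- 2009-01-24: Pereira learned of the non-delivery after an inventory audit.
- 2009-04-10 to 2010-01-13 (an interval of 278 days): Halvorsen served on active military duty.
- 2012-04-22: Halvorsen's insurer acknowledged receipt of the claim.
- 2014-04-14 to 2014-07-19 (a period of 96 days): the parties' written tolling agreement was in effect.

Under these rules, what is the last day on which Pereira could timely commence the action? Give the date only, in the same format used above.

The claim accrued on 2009-01-24 — the later of the 2006-01-05 act and the 2009-01-24 discovery.
Adding the 4 years base period to 2009-01-24 gives a deadline of 2013-01-24, before any tolling.
The defendant's active military service from 2009-04-10 to 2010-01-13 tolled the period for 278 days, extending the deadline to 2013-10-29.
The written tolling agreement from 2014-04-14 to 2014-07-19 began after the period had already run on 2013-10-29, so it has no tolling effect.
The other events in the timeline have no effect on the limitation period under the stated rules.

2013-10-29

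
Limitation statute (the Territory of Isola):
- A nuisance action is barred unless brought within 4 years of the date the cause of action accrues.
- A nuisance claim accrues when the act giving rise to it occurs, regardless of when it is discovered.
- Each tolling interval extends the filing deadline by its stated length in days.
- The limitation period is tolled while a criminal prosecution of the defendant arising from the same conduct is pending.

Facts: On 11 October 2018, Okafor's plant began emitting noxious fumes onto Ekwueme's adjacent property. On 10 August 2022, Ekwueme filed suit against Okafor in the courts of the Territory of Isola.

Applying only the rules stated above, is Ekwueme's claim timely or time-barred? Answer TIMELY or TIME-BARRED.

TIMELY

The limitation period began to run on 11 October 2018.
Adding the 4 years base period to 11 October 2018 gives a deadline of 11 October 2022, before any tolling.
Ekwueme filed on 10 August 2022, before the 11 October 2022 deadline, so the action is timely.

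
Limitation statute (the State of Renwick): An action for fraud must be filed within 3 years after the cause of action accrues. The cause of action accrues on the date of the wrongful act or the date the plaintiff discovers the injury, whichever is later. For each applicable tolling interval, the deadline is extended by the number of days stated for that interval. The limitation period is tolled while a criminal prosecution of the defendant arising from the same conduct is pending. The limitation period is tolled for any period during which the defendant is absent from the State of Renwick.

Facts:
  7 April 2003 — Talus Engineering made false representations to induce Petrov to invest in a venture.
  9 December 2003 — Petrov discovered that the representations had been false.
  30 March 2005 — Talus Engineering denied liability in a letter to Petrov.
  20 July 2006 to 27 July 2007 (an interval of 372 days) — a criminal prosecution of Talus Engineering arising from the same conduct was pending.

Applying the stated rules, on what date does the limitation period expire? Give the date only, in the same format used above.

Because discovery on 9 December 2003 post-dates the 7 April 2003 act, accrual under the later-of rule falls on 9 December 2003.
Adding the 3 years base period to 9 December 2003 gives a deadline of 9 December 2006, before any tolling.
The period was tolled for 372 days by the pending criminal prosecution (20 July 2006 to 27 July 2007), pushing the deadline to 16 December 2007.
Nothing else in the chronology tolls or restarts the period.

16 December 2007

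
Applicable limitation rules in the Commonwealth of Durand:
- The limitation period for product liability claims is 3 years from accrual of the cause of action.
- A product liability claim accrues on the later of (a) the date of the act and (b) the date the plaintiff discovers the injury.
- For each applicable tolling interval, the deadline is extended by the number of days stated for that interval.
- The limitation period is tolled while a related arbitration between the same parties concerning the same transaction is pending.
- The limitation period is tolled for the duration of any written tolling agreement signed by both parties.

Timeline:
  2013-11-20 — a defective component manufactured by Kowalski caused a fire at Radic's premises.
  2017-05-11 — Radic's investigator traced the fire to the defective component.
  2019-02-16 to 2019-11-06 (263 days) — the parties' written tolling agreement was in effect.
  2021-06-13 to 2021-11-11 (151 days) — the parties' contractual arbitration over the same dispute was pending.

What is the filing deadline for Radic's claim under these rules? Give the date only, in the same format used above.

2021-01-29

Taking the later of the act (2013-11-20) and discovery (2017-05-11), the claim accrued on 2017-05-11.
The untolled deadline — 3 years after 2017-05-11 — is 2020-05-11.
The written tolling agreement from 2019-02-16 to 2019-11-06 tolled the period for 263 days, extending the deadline to 2021-01-29.
The pending related arbitration starting 2021-06-13 came too late — the period had run on 2021-01-29 — and so does not extend the deadline.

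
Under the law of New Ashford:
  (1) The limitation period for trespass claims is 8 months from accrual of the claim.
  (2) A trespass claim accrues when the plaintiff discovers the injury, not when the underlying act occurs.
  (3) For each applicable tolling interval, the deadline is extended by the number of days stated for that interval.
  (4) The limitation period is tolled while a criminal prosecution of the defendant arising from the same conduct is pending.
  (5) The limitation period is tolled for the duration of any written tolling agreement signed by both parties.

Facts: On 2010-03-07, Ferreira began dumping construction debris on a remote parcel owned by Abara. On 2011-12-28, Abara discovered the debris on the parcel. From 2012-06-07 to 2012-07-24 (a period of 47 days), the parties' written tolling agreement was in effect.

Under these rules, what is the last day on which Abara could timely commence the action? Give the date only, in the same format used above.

Under the discovery rule, the claim accrued on 2011-12-28, when Abara discovered the injury — not on the 2010-03-07 date of the underlying act.
8 months from 2011-12-28 is 2012-08-28.
The written tolling agreement from 2012-06-07 to 2012-07-24 tolled the period for 47 days, extending the deadline to 2012-10-14.

2012-10-14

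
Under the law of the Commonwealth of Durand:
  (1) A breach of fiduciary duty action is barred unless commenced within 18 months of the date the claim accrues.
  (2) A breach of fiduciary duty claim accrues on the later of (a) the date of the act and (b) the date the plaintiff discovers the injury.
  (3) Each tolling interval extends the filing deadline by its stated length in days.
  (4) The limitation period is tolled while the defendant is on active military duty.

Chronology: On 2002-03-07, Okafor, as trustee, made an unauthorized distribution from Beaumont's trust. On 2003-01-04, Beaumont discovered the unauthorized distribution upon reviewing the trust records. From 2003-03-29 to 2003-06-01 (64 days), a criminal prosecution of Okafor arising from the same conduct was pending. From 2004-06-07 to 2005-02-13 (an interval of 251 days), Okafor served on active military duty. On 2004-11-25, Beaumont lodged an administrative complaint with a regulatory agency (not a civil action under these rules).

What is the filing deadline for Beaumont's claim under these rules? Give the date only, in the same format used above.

2005-03-12

The claim accrued on 2003-01-04 — the later of the 2002-03-07 act and the 2003-01-04 discovery.
The untolled deadline — 18 months after 2003-01-04 — is 2004-07-04.
The defendant's active military service from 2004-06-07 to 2005-02-13 tolled the period for 251 days, extending the deadline to 2005-03-12.
Although a criminal prosecution ran from 2003-03-29 to 2003-06-01, the stated rules do not make that a tolling event, so it is disregarded.
None of the other events listed affects the running of the period under the stated rules.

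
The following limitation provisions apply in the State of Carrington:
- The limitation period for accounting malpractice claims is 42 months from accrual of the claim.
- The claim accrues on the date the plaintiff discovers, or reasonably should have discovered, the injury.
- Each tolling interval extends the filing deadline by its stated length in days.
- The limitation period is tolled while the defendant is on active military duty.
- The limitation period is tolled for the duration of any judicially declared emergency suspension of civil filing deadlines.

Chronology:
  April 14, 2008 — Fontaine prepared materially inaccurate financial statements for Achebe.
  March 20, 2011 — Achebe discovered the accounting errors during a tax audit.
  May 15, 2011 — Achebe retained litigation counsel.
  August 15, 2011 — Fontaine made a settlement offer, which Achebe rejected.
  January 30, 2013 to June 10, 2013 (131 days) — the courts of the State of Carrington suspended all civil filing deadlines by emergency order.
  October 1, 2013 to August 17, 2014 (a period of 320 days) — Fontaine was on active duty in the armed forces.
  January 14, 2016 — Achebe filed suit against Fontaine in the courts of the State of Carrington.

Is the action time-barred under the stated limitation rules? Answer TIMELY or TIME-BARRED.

Accrual is tied to discovery, so the period began on March 20, 2011 rather than on April 14, 2008 when the act occurred.
42 months from March 20, 2011 is September 20, 2014.
Because the emergency suspension of filing deadlines ran from January 30, 2013 to June 10, 2013, the deadline is extended by 131 days to January 29, 2015.
Because the defendant's active military service ran from October 1, 2013 to August 17, 2014, the deadline is extended by 320 days to December 15, 2015.
Nothing else in the chronology tolls or restarts the period.
Achebe filed on January 14, 2016, after the December 15, 2015 deadline, so the action is time-barred.

TIME-BARRED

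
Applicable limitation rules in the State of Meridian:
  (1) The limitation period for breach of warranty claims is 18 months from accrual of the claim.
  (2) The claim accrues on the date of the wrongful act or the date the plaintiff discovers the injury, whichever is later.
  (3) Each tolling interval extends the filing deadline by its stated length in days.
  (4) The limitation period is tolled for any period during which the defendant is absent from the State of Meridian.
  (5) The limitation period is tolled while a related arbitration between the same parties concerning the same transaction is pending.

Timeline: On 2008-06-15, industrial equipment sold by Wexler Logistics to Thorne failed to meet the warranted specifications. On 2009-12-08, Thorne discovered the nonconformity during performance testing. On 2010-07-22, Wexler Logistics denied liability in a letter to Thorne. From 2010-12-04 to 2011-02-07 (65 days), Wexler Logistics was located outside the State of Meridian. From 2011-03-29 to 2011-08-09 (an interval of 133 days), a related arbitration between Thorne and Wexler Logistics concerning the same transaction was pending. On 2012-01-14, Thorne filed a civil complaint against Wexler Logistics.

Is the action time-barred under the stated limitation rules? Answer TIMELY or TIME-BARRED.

TIME-BARRED

Taking the later of the act (2008-06-15) and discovery (2009-12-08), the claim accrued on 2009-12-08.
18 months from 2009-12-08 is 2011-06-08.
Because the defendant's absence from the jurisdiction ran from 2010-12-04 to 2011-02-07, the deadline is extended by 65 days to 2011-08-12.
The period was tolled for 133 days by the pending related arbitration (2011-03-29 to 2011-08-09), pushing the deadline to 2011-12-23.
None of the other events listed affects the running of the period under the stated rules.
Filing on 2012-01-14 missed the 2011-12-23 deadline — the action is time-barred.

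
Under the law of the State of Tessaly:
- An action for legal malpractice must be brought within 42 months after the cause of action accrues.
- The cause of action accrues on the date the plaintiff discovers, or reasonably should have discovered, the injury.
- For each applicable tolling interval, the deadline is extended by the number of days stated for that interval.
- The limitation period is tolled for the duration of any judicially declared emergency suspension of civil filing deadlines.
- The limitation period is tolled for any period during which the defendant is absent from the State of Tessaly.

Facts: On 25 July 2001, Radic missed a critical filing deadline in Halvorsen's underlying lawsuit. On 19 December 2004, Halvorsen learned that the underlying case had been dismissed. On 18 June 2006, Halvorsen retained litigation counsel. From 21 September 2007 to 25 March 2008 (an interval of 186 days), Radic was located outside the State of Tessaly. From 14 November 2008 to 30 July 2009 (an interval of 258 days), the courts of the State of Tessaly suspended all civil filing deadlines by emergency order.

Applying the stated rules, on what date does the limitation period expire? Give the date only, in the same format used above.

6 September 2009

Under the discovery rule, the claim accrued on 19 December 2004, when Halvorsen discovered the injury — not on the 25 July 2001 date of the underlying act.
Adding the 42 months base period to 19 December 2004 gives a deadline of 19 June 2008, before any tolling.
The defendant's absence from the jurisdiction from 21 September 2007 to 25 March 2008 tolled the period for 186 days, extending the deadline to 22 December 2008.
The period was tolled for 258 days by the emergency suspension of filing deadlines (14 November 2008 to 30 July 2009), pushing the deadline to 6 September 2009.
The other events in the timeline have no effect on the limitation period under the stated rules.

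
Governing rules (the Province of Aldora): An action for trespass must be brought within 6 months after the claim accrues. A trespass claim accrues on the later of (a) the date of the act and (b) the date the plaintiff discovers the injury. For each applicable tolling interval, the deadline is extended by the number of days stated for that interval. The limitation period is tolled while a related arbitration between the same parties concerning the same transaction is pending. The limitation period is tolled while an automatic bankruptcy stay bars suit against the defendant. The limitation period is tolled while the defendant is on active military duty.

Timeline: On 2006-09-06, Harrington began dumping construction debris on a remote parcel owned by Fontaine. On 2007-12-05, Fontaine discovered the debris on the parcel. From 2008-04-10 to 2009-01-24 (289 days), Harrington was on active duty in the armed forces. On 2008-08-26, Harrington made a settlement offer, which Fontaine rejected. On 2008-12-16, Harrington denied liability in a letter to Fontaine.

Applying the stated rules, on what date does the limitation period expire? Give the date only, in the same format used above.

The claim accrued on 2007-12-05 — the later of the 2006-09-06 act and the 2007-12-05 discovery.
The untolled deadline — 6 months after 2007-12-05 — is 2008-06-05.
The period was tolled for 289 days by the defendant's active military service (2008-04-10 to 2009-01-24), pushing the deadline to 2009-03-21.
None of the other events listed affects the running of the period under the stated rules.

2009-03-21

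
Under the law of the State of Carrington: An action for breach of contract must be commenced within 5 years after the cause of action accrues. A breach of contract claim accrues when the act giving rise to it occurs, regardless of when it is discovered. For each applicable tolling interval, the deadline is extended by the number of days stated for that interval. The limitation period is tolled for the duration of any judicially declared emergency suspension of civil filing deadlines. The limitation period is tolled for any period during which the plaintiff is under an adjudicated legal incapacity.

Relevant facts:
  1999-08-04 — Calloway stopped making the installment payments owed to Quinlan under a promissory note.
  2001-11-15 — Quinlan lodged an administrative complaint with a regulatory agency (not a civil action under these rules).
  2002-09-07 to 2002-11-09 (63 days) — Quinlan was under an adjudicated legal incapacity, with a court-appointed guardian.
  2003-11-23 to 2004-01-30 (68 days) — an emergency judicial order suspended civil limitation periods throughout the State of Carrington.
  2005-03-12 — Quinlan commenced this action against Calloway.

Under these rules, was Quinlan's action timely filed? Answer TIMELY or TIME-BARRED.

TIME-BARRED

The limitation period began to run on 1999-08-04.
5 years from 1999-08-04 is 2004-08-04.
The plaintiff's legal incapacity from 2002-09-07 to 2002-11-09 tolled the period for 63 days, extending the deadline to 2004-10-06.
The period was tolled for 68 days by the emergency suspension of filing deadlines (2003-11-23 to 2004-01-30), pushing the deadline to 2004-12-13.
The other events in the timeline have no effect on the limitation period under the stated rules.
Quinlan filed on 2005-03-12, after the 2004-12-13 deadline, so the action is time-barred.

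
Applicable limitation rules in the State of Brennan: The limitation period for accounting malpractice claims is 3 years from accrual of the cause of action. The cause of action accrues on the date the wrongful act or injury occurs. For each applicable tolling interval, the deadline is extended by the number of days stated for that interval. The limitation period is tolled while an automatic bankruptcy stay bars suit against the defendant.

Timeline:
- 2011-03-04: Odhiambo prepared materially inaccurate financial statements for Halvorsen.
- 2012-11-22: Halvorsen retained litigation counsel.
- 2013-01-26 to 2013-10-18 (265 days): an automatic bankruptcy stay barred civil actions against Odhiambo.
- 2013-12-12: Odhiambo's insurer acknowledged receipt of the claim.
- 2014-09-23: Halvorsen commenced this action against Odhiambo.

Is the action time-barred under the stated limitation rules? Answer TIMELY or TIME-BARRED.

TIMELY

The cause of action accrued on 2011-03-04, the date of the act.
3 years from 2011-03-04 is 2014-03-04.
The automatic bankruptcy stay from 2013-01-26 to 2013-10-18 tolled the period for 265 days, extending the deadline to 2014-11-24.
The other events in the timeline have no effect on the limitation period under the stated rules.
The 2014-09-23 filing precedes the 2014-11-24 deadline; the claim is timely.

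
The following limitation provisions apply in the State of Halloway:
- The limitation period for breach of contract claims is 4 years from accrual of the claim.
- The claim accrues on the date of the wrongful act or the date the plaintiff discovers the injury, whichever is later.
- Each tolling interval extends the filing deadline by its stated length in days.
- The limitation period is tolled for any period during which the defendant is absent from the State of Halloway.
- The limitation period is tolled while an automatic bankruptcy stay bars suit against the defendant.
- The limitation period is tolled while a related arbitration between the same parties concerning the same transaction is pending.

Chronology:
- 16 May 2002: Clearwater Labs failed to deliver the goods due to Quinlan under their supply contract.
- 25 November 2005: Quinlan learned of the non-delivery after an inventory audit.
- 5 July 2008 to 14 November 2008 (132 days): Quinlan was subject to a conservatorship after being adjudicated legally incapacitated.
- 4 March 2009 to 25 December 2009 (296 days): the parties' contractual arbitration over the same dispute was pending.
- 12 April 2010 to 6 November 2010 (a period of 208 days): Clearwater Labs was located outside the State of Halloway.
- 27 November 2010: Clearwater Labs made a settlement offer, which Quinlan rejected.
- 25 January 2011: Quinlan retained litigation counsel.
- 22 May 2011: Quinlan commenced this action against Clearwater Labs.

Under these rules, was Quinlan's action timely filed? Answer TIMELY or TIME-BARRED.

TIME-BARRED

Because discovery on 25 November 2005 post-dates the 16 May 2002 act, accrual under the later-of rule falls on 25 November 2005.
The untolled deadline — 4 years after 25 November 2005 — is 25 November 2009.
Because the pending related arbitration ran from 4 March 2009 to 25 December 2009, the deadline is extended by 296 days to 17 September 2010.
The period was tolled for 208 days by the defendant's absence from the jurisdiction (12 April 2010 to 6 November 2010), pushing the deadline to 13 April 2011.
Although the plaintiff's incapacity ran from 5 July 2008 to 14 November 2008, the stated rules do not make that a tolling event, so it is disregarded.
Nothing else in the chronology tolls or restarts the period.
The 22 May 2011 filing falls after the 13 April 2011 deadline; the claim is time-barred.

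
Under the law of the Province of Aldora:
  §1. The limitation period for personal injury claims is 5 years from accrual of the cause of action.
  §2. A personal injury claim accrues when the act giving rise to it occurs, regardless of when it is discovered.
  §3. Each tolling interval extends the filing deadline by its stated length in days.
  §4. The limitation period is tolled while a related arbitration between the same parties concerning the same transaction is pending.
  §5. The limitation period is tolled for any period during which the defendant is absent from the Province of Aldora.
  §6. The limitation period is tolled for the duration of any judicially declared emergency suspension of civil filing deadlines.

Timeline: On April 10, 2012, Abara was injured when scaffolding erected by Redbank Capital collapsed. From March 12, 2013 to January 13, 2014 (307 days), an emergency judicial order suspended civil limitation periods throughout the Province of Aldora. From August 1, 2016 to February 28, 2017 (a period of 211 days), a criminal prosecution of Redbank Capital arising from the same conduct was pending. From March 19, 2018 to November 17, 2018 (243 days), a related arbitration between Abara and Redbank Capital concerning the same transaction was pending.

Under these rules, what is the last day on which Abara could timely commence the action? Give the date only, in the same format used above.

February 11, 2018

The claim accrued on April 10, 2012, when the wrongful act occurred.
The untolled deadline — 5 years after April 10, 2012 — is April 10, 2017.
Because the emergency suspension of filing deadlines ran from March 12, 2013 to January 13, 2014, the deadline is extended by 307 days to February 11, 2018.
By the time the pending related arbitration began on March 19, 2018, the limitation period had already expired on February 11, 2018; that interval cannot revive it.
Although a criminal prosecution ran from August 1, 2016 to February 28, 2017, the stated rules do not make that a tolling event, so it is disregarded.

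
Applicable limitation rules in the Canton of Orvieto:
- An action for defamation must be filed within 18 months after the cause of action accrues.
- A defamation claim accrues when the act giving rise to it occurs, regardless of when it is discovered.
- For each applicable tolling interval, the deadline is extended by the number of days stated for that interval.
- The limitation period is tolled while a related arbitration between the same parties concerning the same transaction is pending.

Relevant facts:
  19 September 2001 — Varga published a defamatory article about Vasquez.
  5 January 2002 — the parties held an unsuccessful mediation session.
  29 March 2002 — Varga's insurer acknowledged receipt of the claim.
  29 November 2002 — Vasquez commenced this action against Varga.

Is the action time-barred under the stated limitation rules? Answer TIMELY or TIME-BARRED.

The limitation period began to run on 19 September 2001.
Adding the 18 months base period to 19 September 2001 gives a deadline of 19 March 2003, before any tolling.
The other events in the timeline have no effect on the limitation period under the stated rules.
The 29 November 2002 filing precedes the 19 March 2003 deadline; the claim is timely.

TIMELY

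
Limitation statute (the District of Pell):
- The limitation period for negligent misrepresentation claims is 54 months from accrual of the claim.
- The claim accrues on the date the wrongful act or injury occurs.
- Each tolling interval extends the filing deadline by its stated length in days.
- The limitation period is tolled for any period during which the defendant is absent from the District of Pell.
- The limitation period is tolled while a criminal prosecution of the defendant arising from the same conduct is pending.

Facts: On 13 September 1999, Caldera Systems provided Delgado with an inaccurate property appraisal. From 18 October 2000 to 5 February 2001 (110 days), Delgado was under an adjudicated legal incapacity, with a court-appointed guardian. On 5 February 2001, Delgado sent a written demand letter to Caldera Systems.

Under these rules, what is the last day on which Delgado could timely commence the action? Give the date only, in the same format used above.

13 March 2004

The limitation period began to run on 13 September 1999.
54 months from 13 September 1999 is 13 March 2004.
The plaintiff's legal incapacity from 18 October 2000 to 5 February 2001 does not toll the period, because no stated rule makes the plaintiff's incapacity a tolling event.
None of the other events listed affects the running of the period under the stated rules.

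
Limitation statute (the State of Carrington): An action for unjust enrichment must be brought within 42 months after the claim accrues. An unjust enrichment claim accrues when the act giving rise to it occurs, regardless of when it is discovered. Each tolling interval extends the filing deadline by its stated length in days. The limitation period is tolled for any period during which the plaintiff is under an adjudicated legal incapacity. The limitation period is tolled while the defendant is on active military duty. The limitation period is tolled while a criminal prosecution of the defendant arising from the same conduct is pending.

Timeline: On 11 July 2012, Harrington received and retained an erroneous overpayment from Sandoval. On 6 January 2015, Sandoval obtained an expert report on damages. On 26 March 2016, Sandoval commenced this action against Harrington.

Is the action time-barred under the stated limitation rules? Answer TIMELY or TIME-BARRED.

TIME-BARRED

The limitation period began to run on 11 July 2012.
The untolled deadline — 42 months after 11 July 2012 — is 11 January 2016.
The other events in the timeline have no effect on the limitation period under the stated rules.
Filing on 26 March 2016 missed the 11 January 2016 deadline — the action is time-barred.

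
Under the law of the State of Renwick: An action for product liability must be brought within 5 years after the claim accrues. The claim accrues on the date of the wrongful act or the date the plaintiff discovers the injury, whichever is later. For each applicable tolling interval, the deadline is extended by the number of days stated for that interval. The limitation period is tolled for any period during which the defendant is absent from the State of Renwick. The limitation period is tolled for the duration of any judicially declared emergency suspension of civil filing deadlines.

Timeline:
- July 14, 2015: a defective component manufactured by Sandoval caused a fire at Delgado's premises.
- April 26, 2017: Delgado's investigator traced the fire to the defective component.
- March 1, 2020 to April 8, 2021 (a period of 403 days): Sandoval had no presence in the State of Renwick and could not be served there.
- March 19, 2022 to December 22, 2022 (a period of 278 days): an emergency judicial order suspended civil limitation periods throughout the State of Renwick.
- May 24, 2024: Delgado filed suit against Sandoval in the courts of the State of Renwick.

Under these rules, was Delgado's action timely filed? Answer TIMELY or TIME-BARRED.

TIME-BARRED

Taking the later of the act (July 14, 2015) and discovery (April 26, 2017), the claim accrued on April 26, 2017.
Adding the 5 years base period to April 26, 2017 gives a deadline of April 26, 2022, before any tolling.
The period was tolled for 403 days by the defendant's absence from the jurisdiction (March 1, 2020 to April 8, 2021), pushing the deadline to June 3, 2023.
Because the emergency suspension of filing deadlines ran from March 19, 2022 to December 22, 2022, the deadline is extended by 278 days to March 7, 2024.
Delgado filed on May 24, 2024, after the March 7, 2024 deadline, so the action is time-barred.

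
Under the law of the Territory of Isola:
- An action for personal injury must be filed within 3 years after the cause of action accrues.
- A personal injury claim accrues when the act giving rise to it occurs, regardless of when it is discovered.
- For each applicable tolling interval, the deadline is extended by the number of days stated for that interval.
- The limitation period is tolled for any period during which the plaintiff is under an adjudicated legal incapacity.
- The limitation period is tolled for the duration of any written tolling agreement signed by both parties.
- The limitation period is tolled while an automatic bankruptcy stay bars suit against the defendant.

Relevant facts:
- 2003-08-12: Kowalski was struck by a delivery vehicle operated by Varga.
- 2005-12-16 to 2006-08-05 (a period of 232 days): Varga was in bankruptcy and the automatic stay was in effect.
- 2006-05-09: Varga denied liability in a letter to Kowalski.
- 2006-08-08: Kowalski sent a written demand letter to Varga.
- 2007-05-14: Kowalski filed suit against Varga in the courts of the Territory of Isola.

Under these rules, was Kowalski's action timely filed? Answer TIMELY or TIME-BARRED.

TIME-BARRED

The limitation period began to run on 2003-08-12.
3 years from 2003-08-12 is 2006-08-12.
The period was tolled for 232 days by the automatic bankruptcy stay (2005-12-16 to 2006-08-05), pushing the deadline to 2007-04-01.
Nothing else in the chronology tolls or restarts the period.
Kowalski filed on 2007-05-14, after the 2007-04-01 deadline, so the action is time-barred.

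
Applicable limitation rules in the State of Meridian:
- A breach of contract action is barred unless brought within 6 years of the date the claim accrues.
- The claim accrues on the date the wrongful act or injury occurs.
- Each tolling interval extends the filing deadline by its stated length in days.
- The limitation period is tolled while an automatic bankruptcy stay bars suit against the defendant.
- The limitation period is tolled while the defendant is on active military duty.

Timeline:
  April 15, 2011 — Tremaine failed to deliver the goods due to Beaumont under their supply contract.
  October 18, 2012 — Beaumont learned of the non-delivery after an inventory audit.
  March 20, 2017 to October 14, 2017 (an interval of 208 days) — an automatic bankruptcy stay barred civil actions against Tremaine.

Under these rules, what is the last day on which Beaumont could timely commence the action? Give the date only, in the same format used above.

Accrual is governed by the date of the act, so the period began to run on April 15, 2011; the later discovery on October 18, 2012 is irrelevant under the stated rule.
The untolled deadline — 6 years after April 15, 2011 — is April 15, 2017.
The period was tolled for 208 days by the automatic bankruptcy stay (March 20, 2017 to October 14, 2017), pushing the deadline to November 9, 2017.

November 9, 2017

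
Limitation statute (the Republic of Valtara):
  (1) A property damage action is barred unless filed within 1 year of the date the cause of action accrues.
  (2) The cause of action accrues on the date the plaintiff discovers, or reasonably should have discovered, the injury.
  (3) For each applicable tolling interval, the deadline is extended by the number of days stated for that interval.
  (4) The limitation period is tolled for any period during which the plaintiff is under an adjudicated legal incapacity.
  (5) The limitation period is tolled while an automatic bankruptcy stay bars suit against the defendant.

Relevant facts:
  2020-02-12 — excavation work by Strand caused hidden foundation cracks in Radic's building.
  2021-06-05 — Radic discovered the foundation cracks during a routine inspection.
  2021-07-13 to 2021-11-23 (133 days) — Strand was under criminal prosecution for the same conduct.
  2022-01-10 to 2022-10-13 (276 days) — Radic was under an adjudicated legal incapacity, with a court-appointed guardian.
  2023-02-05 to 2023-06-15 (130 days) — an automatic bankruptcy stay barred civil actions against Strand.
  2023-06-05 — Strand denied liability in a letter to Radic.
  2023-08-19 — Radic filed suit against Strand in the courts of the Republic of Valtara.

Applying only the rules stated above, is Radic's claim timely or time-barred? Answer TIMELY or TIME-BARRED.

TIME-BARRED

The claim did not accrue until Radic discovered the injury on 2021-06-05; the 2020-02-12 act date does not start the clock under the stated rule.
1 year from 2021-06-05 is 2022-06-05.
The plaintiff's legal incapacity from 2022-01-10 to 2022-10-13 tolled the period for 276 days, extending the deadline to 2023-03-08.
Because the automatic bankruptcy stay ran from 2023-02-05 to 2023-06-15, the deadline is extended by 130 days to 2023-07-16.
The pending criminal prosecution from 2021-07-13 to 2021-11-23 does not toll the period, because no stated rule makes a criminal prosecution a tolling event.
Nothing else in the chronology tolls or restarts the period.
Radic filed on 2023-08-19, after the 2023-07-16 deadline, so the action is time-barred.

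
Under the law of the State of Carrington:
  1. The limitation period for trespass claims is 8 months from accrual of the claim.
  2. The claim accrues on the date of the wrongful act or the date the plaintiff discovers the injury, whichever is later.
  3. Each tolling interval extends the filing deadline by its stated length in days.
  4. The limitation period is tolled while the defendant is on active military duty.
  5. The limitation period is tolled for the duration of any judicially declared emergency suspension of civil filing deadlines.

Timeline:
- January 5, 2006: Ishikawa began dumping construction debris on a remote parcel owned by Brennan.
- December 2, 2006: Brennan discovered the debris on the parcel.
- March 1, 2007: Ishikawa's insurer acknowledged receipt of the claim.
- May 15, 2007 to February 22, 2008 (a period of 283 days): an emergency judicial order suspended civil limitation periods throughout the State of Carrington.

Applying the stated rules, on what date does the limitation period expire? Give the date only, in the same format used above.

Because discovery on December 2, 2006 post-dates the January 5, 2006 act, accrual under the later-of rule falls on December 2, 2006.
The untolled deadline — 8 months after December 2, 2006 — is August 2, 2007.
The period was tolled for 283 days by the emergency suspension of filing deadlines (May 15, 2007 to February 22, 2008), pushing the deadline to May 11, 2008.
The other events in the timeline have no effect on the limitation period under the stated rules.

May 11, 2008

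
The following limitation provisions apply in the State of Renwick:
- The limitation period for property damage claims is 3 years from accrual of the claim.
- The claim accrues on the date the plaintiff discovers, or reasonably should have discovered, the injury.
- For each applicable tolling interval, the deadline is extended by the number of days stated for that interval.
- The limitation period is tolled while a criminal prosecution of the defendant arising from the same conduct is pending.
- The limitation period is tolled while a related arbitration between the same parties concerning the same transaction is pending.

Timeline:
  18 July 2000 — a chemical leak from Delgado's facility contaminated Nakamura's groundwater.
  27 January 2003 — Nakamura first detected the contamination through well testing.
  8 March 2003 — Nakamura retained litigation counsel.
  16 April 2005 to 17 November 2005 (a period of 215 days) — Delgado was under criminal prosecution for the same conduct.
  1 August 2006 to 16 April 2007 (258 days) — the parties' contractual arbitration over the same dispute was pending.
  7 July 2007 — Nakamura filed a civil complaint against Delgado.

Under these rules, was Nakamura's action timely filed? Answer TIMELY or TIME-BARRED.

TIME-BARRED

The claim did not accrue until Nakamura discovered the injury on 27 January 2003; the 18 July 2000 act date does not start the clock under the stated rule.
3 years from 27 January 2003 is 27 January 2006.
The period was tolled for 215 days by the pending criminal prosecution (16 April 2005 to 17 November 2005), pushing the deadline to 30 August 2006.
Because the pending related arbitration ran from 1 August 2006 to 16 April 2007, the deadline is extended by 258 days to 15 May 2007.
None of the other events listed affects the running of the period under the stated rules.
Filing on 7 July 2007 missed the 15 May 2007 deadline — the action is time-barred.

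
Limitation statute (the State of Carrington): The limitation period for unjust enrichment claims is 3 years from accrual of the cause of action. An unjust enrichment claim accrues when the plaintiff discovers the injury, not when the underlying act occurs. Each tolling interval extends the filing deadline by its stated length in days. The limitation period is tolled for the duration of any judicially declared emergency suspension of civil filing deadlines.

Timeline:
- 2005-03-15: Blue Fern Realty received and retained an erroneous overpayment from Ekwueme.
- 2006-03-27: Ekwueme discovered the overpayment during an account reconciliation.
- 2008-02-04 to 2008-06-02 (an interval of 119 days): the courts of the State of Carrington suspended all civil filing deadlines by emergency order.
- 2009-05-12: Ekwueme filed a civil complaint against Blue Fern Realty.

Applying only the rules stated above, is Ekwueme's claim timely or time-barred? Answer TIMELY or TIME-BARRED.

TIMELY

Under the discovery rule, the claim accrued on 2006-03-27, when Ekwueme discovered the injury — not on the 2005-03-15 date of the underlying act.
Adding the 3 years base period to 2006-03-27 gives a deadline of 2009-03-27, before any tolling.
The emergency suspension of filing deadlines from 2008-02-04 to 2008-06-02 tolled the period for 119 days, extending the deadline to 2009-07-24.
The 2009-05-12 filing precedes the 2009-07-24 deadline; the claim is timely.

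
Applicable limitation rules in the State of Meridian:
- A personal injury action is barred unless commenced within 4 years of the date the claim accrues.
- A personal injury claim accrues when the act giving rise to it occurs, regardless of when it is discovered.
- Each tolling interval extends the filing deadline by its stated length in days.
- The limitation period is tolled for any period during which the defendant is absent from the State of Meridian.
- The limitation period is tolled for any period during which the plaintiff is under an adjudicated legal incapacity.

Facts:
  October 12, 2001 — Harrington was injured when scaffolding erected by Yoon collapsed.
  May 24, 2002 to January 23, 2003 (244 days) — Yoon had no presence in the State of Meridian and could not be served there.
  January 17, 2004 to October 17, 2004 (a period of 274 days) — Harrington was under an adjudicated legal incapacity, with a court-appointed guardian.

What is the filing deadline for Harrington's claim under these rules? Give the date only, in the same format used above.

March 14, 2007

The claim accrued on October 12, 2001, when the wrongful act occurred.
Adding the 4 years base period to October 12, 2001 gives a deadline of October 12, 2005, before any tolling.
The period was tolled for 244 days by the defendant's absence from the jurisdiction (May 24, 2002 to January 23, 2003), pushing the deadline to June 13, 2006.
The plaintiff's legal incapacity from January 17, 2004 to October 17, 2004 tolled the period for 274 days, extending the deadline to March 14, 2007.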